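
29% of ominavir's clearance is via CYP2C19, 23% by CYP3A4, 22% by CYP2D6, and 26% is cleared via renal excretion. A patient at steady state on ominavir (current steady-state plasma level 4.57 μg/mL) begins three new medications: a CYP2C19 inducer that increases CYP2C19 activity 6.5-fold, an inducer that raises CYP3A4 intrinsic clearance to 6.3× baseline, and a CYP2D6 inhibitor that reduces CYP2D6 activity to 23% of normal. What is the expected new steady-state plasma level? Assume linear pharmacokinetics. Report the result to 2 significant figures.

The CYP2C19 pathway (29% of clearance) rises to 6.5× activity: 0.29 × 6.5 = 1.885.
The CYP3A4 pathway (23% of clearance) rises to 6.3× activity: 0.23 × 6.3 = 1.449.
The CYP2D6 pathway (22% of clearance) is reduced to 0.23× activity: 0.22 × 0.23 = 0.0506.
Non-CYP routes (26%) are unchanged.
CL_new/CL_old = 1.885 + 1.449 + 0.0506 + 0.26 = 3.6446.
New steady-state plasma level = 4.57 / 3.6446 = 1.3 μg/mL (concentration scales inversely with clearance).

1.3 μg/mL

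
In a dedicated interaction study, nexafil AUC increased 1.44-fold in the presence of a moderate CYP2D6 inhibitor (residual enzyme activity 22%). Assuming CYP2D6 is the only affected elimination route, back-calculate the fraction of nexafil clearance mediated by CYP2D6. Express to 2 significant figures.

Write x for the fraction cleared via CYP2D6. The observed AUC change means clearance fell to 1/1.44 = 0.6944 of baseline.
Only the CYP2D6 route changed, so 0.6944 = x·0.22 + (1 − x), giving x = 0.39.

0.39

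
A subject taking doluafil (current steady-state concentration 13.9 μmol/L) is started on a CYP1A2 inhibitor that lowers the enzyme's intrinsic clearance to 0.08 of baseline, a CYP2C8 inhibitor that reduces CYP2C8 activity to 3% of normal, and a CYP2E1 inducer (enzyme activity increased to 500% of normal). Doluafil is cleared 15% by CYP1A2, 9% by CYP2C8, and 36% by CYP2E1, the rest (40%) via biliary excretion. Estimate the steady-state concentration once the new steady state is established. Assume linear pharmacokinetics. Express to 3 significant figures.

CYP1A2: 0.15 × 0.08 = 0.012
CYP2C8: 0.09 × 0.03 = 0.0027
CYP2E1: 0.36 × 5 = 1.8
Other: 0.4 (unchanged)
CL_new/CL_old = 0.012 + 0.0027 + 1.8 + 0.4 = 2.2147.
Dividing the baseline by the relative clearance: 13.9 / 2.2147 = 6.28 μmol/L.

6.28 μmol/L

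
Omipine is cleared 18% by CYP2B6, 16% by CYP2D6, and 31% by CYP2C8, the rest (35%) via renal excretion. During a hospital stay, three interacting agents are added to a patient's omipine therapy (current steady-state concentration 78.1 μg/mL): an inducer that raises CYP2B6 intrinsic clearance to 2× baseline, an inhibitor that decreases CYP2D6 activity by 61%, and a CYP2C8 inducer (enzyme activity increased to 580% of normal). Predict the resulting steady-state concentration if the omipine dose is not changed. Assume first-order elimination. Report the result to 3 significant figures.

The CYP2B6 pathway (18% of clearance) increases to 2× activity: 0.18 × 2 = 0.36.
The CYP2D6 pathway (16% of clearance) drops to 0.39× activity: 0.16 × 0.39 = 0.0624.
The CYP2C8 pathway (31% of clearance) rises to 5.8× activity: 0.31 × 5.8 = 1.798.
The remaining 35% of clearance is unaffected.
New clearance relative to baseline: 0.36 + 0.0624 + 1.798 + 0.35 = 2.5704.
Steady-state concentration ∝ 1/CL: new value = 78.1 / 2.5704 = 30.4 μg/mL.

30.4 μg/mL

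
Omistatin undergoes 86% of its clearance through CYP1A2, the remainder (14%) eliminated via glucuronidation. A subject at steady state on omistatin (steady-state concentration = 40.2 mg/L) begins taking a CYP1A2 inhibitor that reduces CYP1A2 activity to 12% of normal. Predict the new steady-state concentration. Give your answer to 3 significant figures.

The CYP1A2 pathway (86% of clearance) is reduced to 0.12× activity: 0.86 × 0.12 = 0.1032.
The remaining 14% of clearance is unaffected.
New clearance relative to baseline: 0.1032 + 0.14 = 0.2432.
With dosing unchanged, steady-state concentration scales as 1/CL: 40.2 / 0.2432 = 165 mg/L.

165 mg/L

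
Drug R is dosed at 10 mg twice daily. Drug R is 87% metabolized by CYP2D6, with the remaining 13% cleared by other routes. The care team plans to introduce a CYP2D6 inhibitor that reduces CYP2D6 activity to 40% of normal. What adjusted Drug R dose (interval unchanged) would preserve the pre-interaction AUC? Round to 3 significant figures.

The CYP2D6 pathway (87% of clearance) is reduced to 0.4× activity: 0.87 × 0.4 = 0.348.
The remaining 13% of clearance is unaffected.
Relative clearance = 0.348 + 0.13 = 0.478.
Css,avg = (dose rate)/CL, so holding Css fixed requires dose ∝ CL: 10 × 0.478 = 4.78 mg.

4.78 mg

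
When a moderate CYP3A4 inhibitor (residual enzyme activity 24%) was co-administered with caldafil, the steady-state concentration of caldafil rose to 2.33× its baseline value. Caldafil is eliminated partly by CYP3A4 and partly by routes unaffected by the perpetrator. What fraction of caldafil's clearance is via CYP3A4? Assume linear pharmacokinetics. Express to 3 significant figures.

0.751

Let x = fm,CYP3A4. Because steady-state concentration ∝ 1/CL, relative clearance fell to 1/2.33 = 0.4292.
Setting x·0.24 + (1 − x) = 0.4292 and solving: x = (0.4292 − 1)/(0.24 − 1) = 0.751.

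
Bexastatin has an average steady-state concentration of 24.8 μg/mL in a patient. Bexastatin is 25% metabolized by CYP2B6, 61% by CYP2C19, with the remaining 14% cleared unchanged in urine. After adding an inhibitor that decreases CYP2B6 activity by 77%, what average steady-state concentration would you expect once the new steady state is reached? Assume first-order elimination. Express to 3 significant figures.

30.7 μg/mL

The CYP2B6 pathway (25% of clearance) is reduced to 0.23× activity: 0.25 × 0.23 = 0.0575.
CYP2C19 (61%) and the residual 14% are unaffected.
New clearance relative to baseline: 0.0575 + 0.61 + 0.14 = 0.8075.
Average steady-state concentration ∝ 1/CL, so new value = 24.8 / 0.8075 = 30.7 μg/mL.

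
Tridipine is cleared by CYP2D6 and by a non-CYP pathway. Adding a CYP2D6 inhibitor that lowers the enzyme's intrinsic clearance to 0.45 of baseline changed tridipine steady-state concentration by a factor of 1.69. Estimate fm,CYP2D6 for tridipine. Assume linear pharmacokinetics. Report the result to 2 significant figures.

Call the CYP2D6 fraction fm. After the interaction, CL_new/CL_old = fm × 0.45 + (1 − fm).
Steady-state concentration ratio = 1 / (new CL fraction), so new CL fraction = 1 / 1.69 = 0.5917.
fm × 0.45 + 1 − fm = 0.5917  ⇒  fm × (0.45 − 1) = −0.4083  ⇒  fm = 0.74.

0.74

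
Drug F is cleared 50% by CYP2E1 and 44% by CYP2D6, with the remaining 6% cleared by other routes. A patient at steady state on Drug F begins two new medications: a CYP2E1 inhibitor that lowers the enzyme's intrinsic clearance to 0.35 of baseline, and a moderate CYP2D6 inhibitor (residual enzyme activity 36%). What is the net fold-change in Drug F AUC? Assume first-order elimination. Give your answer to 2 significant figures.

The CYP2E1 pathway (50% of clearance) falls to 0.35× activity: 0.5 × 0.35 = 0.175.
The CYP2D6 pathway (44% of clearance) falls to 0.36× activity: 0.44 × 0.36 = 0.1584.
Non-CYP routes (6%) are unchanged.
CL_new/CL_old = 0.175 + 0.1584 + 0.06 = 0.3934.
Net AUC ratio = 1 / 0.3934 = 2.5.

2.5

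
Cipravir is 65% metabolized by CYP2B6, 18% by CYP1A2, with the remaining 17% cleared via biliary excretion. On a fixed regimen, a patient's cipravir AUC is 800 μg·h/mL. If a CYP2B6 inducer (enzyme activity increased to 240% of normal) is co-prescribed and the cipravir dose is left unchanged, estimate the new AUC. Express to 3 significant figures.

The CYP2B6 pathway (65% of clearance) rises to 2.4× activity: 0.65 × 2.4 = 1.56.
CYP1A2 (18%) and the residual 17% are unaffected.
New clearance relative to baseline: 1.56 + 0.18 + 0.17 = 1.91.
New AUC = baseline ÷ relative clearance = 800 / 1.91 = 419 μg·h/mL.

419 μg·h/mL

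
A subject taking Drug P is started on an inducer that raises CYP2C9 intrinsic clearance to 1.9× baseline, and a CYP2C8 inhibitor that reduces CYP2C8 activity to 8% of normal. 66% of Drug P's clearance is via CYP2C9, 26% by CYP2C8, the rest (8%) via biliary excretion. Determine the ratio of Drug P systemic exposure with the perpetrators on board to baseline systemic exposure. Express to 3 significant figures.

The CYP2C9 pathway (66% of clearance) is boosted to 1.9× activity: 0.66 × 1.9 = 1.254.
The CYP2C8 pathway (26% of clearance) is reduced to 0.08× activity: 0.26 × 0.08 = 0.0208.
Non-CYP routes (8%) are unchanged.
CL_new/CL_old = 1.254 + 0.0208 + 0.08 = 1.3548.
Net systemic exposure ratio = 1 / 1.3548 = 0.738.

0.738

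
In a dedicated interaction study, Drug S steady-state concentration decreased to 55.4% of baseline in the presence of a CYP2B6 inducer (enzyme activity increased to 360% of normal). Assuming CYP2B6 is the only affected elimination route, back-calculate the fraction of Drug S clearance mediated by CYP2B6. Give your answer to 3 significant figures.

Call the CYP2B6 fraction fm. After the interaction, CL_new/CL_old = fm × 3.6 + (1 − fm).
Steady-state concentration ratio = 1 / (new CL fraction), so new CL fraction = 1 / 0.554 = 1.805.
fm × 3.6 + 1 − fm = 1.805  ⇒  fm × (3.6 − 1) = 0.8051  ⇒  fm = 0.310.

0.310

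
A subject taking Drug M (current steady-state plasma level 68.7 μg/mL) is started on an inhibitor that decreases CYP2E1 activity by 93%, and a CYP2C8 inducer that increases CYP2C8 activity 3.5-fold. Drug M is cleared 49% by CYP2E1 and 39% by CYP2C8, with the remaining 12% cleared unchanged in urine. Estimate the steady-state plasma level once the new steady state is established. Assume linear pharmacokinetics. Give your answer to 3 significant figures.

45.2 μg/mL

The CYP2E1 pathway (49% of clearance) drops to 0.07× activity: 0.49 × 0.07 = 0.0343.
The CYP2C8 pathway (39% of clearance) is boosted to 3.5× activity: 0.39 × 3.5 = 1.365.
The remaining 12% of clearance is unaffected.
Relative clearance = 0.0343 + 1.365 + 0.12 = 1.5193.
New steady-state plasma level = 68.7 / 1.5193 = 45.2 μg/mL (concentration scales inversely with clearance).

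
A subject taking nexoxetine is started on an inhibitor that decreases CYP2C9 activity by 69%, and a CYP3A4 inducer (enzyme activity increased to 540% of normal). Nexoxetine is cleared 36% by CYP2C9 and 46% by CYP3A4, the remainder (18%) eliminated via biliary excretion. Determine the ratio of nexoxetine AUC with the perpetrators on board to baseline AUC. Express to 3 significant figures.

0.360

The CYP2C9 pathway (36% of clearance) is reduced to 0.31× activity: 0.36 × 0.31 = 0.1116.
The CYP3A4 pathway (46% of clearance) is boosted to 5.4× activity: 0.46 × 5.4 = 2.484.
Non-CYP routes (18%) are unchanged.
New clearance relative to baseline: 0.1116 + 2.484 + 0.18 = 2.7756.
Net AUC ratio = 1 / 2.7756 = 0.360.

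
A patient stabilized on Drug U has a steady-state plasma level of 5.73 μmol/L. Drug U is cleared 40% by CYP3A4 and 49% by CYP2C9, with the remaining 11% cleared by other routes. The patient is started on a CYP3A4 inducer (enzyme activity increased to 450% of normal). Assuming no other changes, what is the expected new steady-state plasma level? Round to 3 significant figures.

2.39 μmol/L

CYP3A4: 0.4 × 4.5 = 1.8
CYP2C9: 0.49 (unchanged)
Other: 0.11 (unchanged)
CL_new/CL_old = 1.8 + 0.49 + 0.11 = 2.4.
Steady-state plasma level ∝ 1/CL, so new value = 5.73 / 2.4 = 2.39 μmol/L.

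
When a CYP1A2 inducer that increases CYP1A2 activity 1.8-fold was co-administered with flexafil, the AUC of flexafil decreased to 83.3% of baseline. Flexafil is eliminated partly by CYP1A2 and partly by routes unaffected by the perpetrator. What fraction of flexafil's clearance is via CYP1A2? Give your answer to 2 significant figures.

0.25

Let fm be the CYP1A2 fraction. New clearance relative to baseline = fm × 1.8 + (1 − fm).
AUC ratio = 1 / (new CL fraction), so new CL fraction = 1 / 0.833 = 1.2.
fm × 1.8 + 1 − fm = 1.2  ⇒  fm × (1.8 − 1) = 0.2005  ⇒  fm = 0.25.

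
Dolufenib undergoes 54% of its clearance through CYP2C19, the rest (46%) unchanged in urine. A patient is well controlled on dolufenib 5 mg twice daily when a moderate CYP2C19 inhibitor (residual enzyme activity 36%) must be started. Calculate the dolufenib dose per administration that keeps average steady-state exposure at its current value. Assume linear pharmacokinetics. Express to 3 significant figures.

3.27 mg

The CYP2C19 pathway (54% of clearance) falls to 0.36× activity: 0.54 × 0.36 = 0.1944.
The remaining 46% of clearance is unaffected.
CL_new/CL_old = 0.1944 + 0.46 = 0.6544.
To maintain the same steady-state level, dose must scale with clearance: new dose = 5 × 0.6544 = 3.27 mg.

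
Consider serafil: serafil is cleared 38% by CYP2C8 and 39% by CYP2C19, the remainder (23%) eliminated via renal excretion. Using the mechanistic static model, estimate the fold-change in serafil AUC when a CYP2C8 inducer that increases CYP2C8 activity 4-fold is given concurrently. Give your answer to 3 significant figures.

0.467

CYP2C8: 0.38 × 4 = 1.52
CYP2C19: 0.39 (unchanged)
Other: 0.23 (unchanged)
Relative clearance = 1.52 + 0.39 + 0.23 = 2.14.
AUC is inversely proportional to clearance, so the fold-change is 1 / 2.14 = 0.467.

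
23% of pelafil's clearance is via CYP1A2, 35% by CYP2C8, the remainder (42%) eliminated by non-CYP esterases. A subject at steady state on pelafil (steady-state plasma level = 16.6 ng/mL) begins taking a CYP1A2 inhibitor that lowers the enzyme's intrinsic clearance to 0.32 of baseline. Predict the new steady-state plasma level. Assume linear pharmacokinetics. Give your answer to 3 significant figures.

The CYP1A2 pathway (23% of clearance) falls to 0.32× activity: 0.23 × 0.32 = 0.0736.
CYP2C8 (35%) and the residual 42% are unaffected.
Relative clearance = 0.0736 + 0.35 + 0.42 = 0.8436.
Steady-state plasma level ∝ 1/CL, so new value = 16.6 / 0.8436 = 19.7 ng/mL.

19.7 ng/mL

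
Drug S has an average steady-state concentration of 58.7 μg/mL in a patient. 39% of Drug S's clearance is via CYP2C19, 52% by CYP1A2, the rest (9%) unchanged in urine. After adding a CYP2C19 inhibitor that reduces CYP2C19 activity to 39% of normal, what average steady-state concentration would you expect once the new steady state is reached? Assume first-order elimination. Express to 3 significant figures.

The CYP2C19 pathway (39% of clearance) drops to 0.39× activity: 0.39 × 0.39 = 0.1521.
CYP1A2 (52%) and the residual 9% are unaffected.
CL_new/CL_old = 0.1521 + 0.52 + 0.09 = 0.7621.
New average steady-state concentration = baseline ÷ relative clearance = 58.7 / 0.7621 = 77.0 μg/mL.

77.0 μg/mL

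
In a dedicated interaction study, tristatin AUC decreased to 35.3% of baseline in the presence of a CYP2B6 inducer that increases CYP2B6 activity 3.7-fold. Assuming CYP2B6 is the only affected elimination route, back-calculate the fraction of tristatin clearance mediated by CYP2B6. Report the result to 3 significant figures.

Let x = fm,CYP2B6. Because AUC ∝ 1/CL, relative clearance rose to 1/0.353 = 2.833.
Setting x·3.7 + (1 − x) = 2.833 and solving: x = (2.833 − 1)/(3.7 − 1) = 0.679.

0.679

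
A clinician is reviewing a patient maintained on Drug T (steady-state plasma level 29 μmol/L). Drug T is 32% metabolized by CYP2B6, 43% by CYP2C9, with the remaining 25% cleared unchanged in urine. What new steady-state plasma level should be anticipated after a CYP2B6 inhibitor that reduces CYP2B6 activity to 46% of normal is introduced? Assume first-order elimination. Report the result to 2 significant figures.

The CYP2B6 pathway (32% of clearance) is reduced to 0.46× activity: 0.32 × 0.46 = 0.1472.
CYP2C9 (43%) and the residual 25% are unaffected.
New clearance relative to baseline: 0.1472 + 0.43 + 0.25 = 0.8272.
Steady-state plasma level ∝ 1/CL, so new value = 29 / 0.8272 = 35 μmol/L.

35 μmol/L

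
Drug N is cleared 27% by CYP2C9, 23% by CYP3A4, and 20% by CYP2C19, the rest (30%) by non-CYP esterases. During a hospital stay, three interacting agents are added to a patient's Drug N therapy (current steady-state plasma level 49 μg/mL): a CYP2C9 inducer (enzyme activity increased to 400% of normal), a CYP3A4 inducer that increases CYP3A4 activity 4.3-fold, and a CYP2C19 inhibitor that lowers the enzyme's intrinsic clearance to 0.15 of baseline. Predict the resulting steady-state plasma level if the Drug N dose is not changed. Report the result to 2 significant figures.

CYP2C9: 0.27 × 4 = 1.08
CYP3A4: 0.23 × 4.3 = 0.989
CYP2C19: 0.2 × 0.15 = 0.03
Other: 0.3 (unchanged)
Relative clearance = 1.08 + 0.989 + 0.03 + 0.3 = 2.399.
Steady-state plasma level ∝ 1/CL: new value = 49 / 2.399 = 20 μg/mL.

20 μg/mL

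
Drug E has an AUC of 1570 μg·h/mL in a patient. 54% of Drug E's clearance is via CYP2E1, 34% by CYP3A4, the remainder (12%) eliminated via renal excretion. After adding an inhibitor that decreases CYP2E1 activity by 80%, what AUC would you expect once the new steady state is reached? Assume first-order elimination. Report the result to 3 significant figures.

CYP2E1: 0.54 × 0.2 = 0.108
CYP3A4: 0.34 (unchanged)
Other: 0.12 (unchanged)
CL_new/CL_old = 0.108 + 0.34 + 0.12 = 0.568.
New AUC = baseline ÷ relative clearance = 1570 / 0.568 = 2.76 × 10³ μg·h/mL.

2.76 × 10³ μg·h/mL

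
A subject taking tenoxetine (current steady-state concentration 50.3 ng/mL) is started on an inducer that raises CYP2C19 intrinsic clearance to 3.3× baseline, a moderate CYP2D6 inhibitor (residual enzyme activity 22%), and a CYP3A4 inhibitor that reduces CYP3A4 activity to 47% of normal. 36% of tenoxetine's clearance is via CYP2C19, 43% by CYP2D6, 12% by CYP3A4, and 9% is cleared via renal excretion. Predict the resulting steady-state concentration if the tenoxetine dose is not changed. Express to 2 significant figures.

The CYP2C19 pathway (36% of clearance) increases to 3.3× activity: 0.36 × 3.3 = 1.188.
The CYP2D6 pathway (43% of clearance) drops to 0.22× activity: 0.43 × 0.22 = 0.0946.
The CYP3A4 pathway (12% of clearance) drops to 0.47× activity: 0.12 × 0.47 = 0.0564.
Non-CYP routes (9%) are unchanged.
CL_new/CL_old = 1.188 + 0.0946 + 0.0564 + 0.09 = 1.429.
New steady-state concentration = 50.3 / 1.429 = 35 ng/mL (concentration scales inversely with clearance).

35 ng/mL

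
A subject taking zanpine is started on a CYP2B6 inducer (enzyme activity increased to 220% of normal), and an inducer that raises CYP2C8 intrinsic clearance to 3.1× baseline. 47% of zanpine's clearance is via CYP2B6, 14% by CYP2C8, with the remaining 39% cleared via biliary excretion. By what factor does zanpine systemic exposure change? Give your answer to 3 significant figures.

The CYP2B6 pathway (47% of clearance) rises to 2.2× activity: 0.47 × 2.2 = 1.034.
The CYP2C8 pathway (14% of clearance) rises to 3.1× activity: 0.14 × 3.1 = 0.434.
Non-CYP routes (39%) are unchanged.
New clearance relative to baseline: 1.034 + 0.434 + 0.39 = 1.858.
Systemic exposure ∝ 1/CL: fold-change = 1 / 1.858 = 0.538.

0.538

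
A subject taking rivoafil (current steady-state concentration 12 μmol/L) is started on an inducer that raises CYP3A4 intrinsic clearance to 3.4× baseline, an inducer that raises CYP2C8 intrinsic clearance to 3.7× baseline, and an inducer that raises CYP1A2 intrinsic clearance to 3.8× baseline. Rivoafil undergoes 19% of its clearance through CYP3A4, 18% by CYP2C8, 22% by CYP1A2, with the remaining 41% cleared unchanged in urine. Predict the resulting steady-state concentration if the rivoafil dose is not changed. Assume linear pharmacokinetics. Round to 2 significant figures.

CYP3A4: 0.19 × 3.4 = 0.646
CYP2C8: 0.18 × 3.7 = 0.666
CYP1A2: 0.22 × 3.8 = 0.836
Other: 0.41 (unchanged)
New clearance relative to baseline: 0.646 + 0.666 + 0.836 + 0.41 = 2.558.
New steady-state concentration = 12 / 2.558 = 4.7 μmol/L (concentration scales inversely with clearance).

4.7 μmol/L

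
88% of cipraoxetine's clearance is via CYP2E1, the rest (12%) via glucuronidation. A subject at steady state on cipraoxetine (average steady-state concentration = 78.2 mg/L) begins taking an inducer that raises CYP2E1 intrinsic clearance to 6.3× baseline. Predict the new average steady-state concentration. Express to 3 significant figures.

CYP2E1: 0.88 × 6.3 = 5.544
Other: 0.12 (unchanged)
Relative clearance = 5.544 + 0.12 = 5.664.
New average steady-state concentration = baseline ÷ relative clearance = 78.2 / 5.664 = 13.8 mg/L.

13.8 mg/L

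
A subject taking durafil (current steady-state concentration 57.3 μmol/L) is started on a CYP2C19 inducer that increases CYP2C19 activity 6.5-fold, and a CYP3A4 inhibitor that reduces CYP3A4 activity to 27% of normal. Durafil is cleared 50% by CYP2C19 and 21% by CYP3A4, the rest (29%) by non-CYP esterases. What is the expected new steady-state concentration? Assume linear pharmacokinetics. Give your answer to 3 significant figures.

15.9 μmol/L

The CYP2C19 pathway (50% of clearance) increases to 6.5× activity: 0.5 × 6.5 = 3.25.
The CYP3A4 pathway (21% of clearance) drops to 0.27× activity: 0.21 × 0.27 = 0.0567.
The remaining 29% of clearance is unaffected.
Relative clearance = 3.25 + 0.0567 + 0.29 = 3.5967.
Steady-state concentration ∝ 1/CL: new value = 57.3 / 3.5967 = 15.9 μmol/L.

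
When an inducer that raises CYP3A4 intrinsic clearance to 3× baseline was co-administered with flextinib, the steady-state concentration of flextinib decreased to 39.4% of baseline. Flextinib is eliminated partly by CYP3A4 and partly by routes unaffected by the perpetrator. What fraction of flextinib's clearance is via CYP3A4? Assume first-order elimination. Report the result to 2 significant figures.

Call the CYP3A4 fraction fm. After the interaction, CL_new/CL_old = fm × 3 + (1 − fm).
Steady-state concentration ratio = 1 / (new CL fraction), so new CL fraction = 1 / 0.394 = 2.538.
fm × 3 + 1 − fm = 2.538  ⇒  fm × (3 − 1) = 1.538  ⇒  fm = 0.77.

0.77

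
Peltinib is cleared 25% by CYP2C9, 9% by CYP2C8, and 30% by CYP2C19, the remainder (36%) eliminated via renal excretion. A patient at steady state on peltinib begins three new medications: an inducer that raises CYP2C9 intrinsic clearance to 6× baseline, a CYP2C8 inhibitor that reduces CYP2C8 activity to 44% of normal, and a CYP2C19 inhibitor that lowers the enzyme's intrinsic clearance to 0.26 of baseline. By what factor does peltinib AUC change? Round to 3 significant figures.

CYP2C9: 0.25 × 6 = 1.5
CYP2C8: 0.09 × 0.44 = 0.0396
CYP2C19: 0.3 × 0.26 = 0.078
Other: 0.36 (unchanged)
Relative clearance = 1.5 + 0.0396 + 0.078 + 0.36 = 1.9776.
Because AUC varies inversely with clearance, the combined effect is 1 / 1.9776 = 0.506.

0.506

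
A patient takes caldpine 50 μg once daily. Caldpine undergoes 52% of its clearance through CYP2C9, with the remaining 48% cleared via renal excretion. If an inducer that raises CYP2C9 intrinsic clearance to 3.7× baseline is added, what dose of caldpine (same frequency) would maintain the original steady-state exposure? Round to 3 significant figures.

120 μg

CYP2C9: 0.52 × 3.7 = 1.924
Other: 0.48 (unchanged)
CL_new/CL_old = 1.924 + 0.48 = 2.404.
Css,avg = (dose rate)/CL, so holding Css fixed requires dose ∝ CL: 50 × 2.404 = 120 μg.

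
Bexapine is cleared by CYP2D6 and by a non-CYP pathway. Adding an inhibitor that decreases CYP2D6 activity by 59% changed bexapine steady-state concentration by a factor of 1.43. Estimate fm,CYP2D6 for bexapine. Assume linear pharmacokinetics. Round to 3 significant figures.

Let x = fm,CYP2D6. Because steady-state concentration ∝ 1/CL, relative clearance fell to 1/1.43 = 0.6993.
Only the CYP2D6 route changed, so 0.6993 = x·0.41 + (1 − x), giving x = 0.510.

0.510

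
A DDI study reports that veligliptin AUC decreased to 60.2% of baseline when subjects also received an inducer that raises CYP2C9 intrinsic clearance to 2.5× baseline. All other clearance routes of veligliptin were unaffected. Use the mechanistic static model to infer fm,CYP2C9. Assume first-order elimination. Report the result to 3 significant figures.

Let fm be the CYP2C9 fraction. New clearance relative to baseline = fm × 2.5 + (1 − fm).
AUC ratio = 1 / (new CL fraction), so new CL fraction = 1 / 0.602 = 1.661.
fm × 2.5 + 1 − fm = 1.661  ⇒  fm × (2.5 − 1) = 0.6611  ⇒  fm = 0.441.

0.441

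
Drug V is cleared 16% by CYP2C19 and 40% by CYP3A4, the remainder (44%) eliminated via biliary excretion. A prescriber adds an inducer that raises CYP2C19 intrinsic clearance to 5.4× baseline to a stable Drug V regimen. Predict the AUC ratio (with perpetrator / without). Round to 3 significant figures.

0.587

The CYP2C19 pathway (16% of clearance) increases to 5.4× activity: 0.16 × 5.4 = 0.864.
CYP3A4 (40%) and the residual 44% are unaffected.
CL_new/CL_old = 0.864 + 0.4 + 0.44 = 1.704.
AUC ratio = CL_old/CL_new = 1 / 1.704 = 0.587.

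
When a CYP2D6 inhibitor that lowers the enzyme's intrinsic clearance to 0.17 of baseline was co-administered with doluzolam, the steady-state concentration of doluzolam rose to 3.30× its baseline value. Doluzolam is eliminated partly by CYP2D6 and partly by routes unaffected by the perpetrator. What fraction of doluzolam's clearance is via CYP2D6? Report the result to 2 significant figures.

Let fm be the CYP2D6 fraction. New clearance relative to baseline = fm × 0.17 + (1 − fm).
Steady-state concentration ratio = 1 / (new CL fraction), so new CL fraction = 1 / 3.30 = 0.303.
fm × 0.17 + 1 − fm = 0.303  ⇒  fm × (0.17 − 1) = −0.697  ⇒  fm = 0.84.

0.84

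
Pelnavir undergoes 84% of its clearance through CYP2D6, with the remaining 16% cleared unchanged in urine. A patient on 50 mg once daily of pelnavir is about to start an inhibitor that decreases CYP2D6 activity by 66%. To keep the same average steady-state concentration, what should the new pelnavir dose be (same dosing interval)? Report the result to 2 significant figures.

22 mg

The CYP2D6 pathway (84% of clearance) is reduced to 0.34× activity: 0.84 × 0.34 = 0.2856.
Non-CYP routes (16%) are unchanged.
Relative clearance = 0.2856 + 0.16 = 0.4456.
Exposure is unchanged when dose changes in proportion to clearance. New dose = 50 mg × 0.4456 = 22 mg.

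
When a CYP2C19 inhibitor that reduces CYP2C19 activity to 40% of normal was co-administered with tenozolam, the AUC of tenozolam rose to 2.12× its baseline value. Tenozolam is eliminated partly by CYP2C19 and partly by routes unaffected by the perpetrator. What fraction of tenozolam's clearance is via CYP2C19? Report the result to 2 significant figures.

0.88

Let fm be the CYP2C19 fraction. New clearance relative to baseline = fm × 0.4 + (1 − fm).
AUC ratio = 1 / (new CL fraction), so new CL fraction = 1 / 2.12 = 0.4717.
fm × 0.4 + 1 − fm = 0.4717  ⇒  fm × (0.4 − 1) = −0.5283  ⇒  fm = 0.88.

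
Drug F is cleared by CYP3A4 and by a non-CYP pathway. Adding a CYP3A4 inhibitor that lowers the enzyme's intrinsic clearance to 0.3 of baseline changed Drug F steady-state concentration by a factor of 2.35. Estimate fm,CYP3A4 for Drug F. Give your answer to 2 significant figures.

0.82

Write x for the fraction cleared via CYP3A4. The observed steady-state concentration change means clearance fell to 1/2.35 = 0.4255 of baseline.
Setting x·0.3 + (1 − x) = 0.4255 and solving: x = (0.4255 − 1)/(0.3 − 1) = 0.82.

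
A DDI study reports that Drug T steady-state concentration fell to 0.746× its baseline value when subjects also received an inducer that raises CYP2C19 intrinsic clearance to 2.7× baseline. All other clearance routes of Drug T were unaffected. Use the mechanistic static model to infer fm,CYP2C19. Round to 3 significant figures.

CL'/CL = 1 / 0.746 = 1.34
2.7·fm + (1 − fm) = 1.34
fm = (1.34 − 1) / (2.7 − 1) = 0.200

0.200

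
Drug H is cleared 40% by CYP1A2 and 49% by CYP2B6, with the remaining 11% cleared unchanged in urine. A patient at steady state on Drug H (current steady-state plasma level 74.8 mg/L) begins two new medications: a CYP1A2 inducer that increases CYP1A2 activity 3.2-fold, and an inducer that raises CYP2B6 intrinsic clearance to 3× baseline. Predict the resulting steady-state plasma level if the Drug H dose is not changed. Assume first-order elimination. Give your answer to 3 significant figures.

26.2 mg/L

The CYP1A2 pathway (40% of clearance) rises to 3.2× activity: 0.4 × 3.2 = 1.28.
The CYP2B6 pathway (49% of clearance) increases to 3× activity: 0.49 × 3 = 1.47.
The remaining 11% of clearance is unaffected.
Relative clearance = 1.28 + 1.47 + 0.11 = 2.86.
New steady-state plasma level = 74.8 / 2.86 = 26.2 mg/L (concentration scales inversely with clearance).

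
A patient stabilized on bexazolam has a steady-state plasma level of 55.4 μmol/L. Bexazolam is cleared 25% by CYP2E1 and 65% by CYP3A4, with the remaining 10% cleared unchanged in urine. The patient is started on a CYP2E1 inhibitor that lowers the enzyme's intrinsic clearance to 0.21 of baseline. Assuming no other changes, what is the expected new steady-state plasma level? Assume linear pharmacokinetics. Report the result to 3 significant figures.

69.0 μmol/L

CYP2E1: 0.25 × 0.21 = 0.0525
CYP3A4: 0.65 (unchanged)
Other: 0.1 (unchanged)
CL_new/CL_old = 0.0525 + 0.65 + 0.1 = 0.8025.
New steady-state plasma level = baseline ÷ relative clearance = 55.4 / 0.8025 = 69.0 μmol/L.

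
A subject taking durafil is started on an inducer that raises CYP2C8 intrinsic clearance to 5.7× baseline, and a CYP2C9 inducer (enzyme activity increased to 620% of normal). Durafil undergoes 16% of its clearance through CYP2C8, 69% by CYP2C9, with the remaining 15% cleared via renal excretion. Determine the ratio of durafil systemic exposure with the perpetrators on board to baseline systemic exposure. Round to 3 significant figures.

The CYP2C8 pathway (16% of clearance) rises to 5.7× activity: 0.16 × 5.7 = 0.912.
The CYP2C9 pathway (69% of clearance) increases to 6.2× activity: 0.69 × 6.2 = 4.278.
The remaining 15% of clearance is unaffected.
CL_new/CL_old = 0.912 + 4.278 + 0.15 = 5.34.
Because systemic exposure varies inversely with clearance, the combined effect is 1 / 5.34 = 0.187.

0.187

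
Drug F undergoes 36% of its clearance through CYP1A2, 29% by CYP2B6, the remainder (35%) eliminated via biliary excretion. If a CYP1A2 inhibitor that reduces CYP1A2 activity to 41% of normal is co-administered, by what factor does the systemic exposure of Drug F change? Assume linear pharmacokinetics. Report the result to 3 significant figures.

1.27

CYP1A2: 0.36 × 0.41 = 0.1476
CYP2B6: 0.29 (unchanged)
Other: 0.35 (unchanged)
New clearance relative to baseline: 0.1476 + 0.29 + 0.35 = 0.7876.
Since systemic exposure ∝ 1/CL, the ratio is 1 / 0.7876 = 1.27.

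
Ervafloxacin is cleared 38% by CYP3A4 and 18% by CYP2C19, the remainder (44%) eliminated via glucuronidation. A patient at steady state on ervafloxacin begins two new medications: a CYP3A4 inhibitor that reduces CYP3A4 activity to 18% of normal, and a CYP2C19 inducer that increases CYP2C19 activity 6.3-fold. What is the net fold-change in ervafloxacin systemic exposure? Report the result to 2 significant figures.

CYP3A4: 0.38 × 0.18 = 0.0684
CYP2C19: 0.18 × 6.3 = 1.134
Other: 0.44 (unchanged)
Relative clearance = 0.0684 + 1.134 + 0.44 = 1.6424.
Systemic exposure ∝ 1/CL: fold-change = 1 / 1.6424 = 0.61.

0.61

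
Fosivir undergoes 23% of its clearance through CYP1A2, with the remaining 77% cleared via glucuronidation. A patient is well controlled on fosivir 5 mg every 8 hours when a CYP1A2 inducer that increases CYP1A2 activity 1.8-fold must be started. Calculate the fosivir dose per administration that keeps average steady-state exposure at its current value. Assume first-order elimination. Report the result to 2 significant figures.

CYP1A2: 0.23 × 1.8 = 0.414
Other: 0.77 (unchanged)
New clearance relative to baseline: 0.414 + 0.77 = 1.184.
To maintain the same steady-state level, dose must scale with clearance: new dose = 5 × 1.184 = 5.9 mg.

5.9 mg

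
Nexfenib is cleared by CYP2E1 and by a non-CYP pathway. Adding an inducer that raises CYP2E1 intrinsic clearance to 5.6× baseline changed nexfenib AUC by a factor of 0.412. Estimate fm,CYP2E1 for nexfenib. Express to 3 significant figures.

0.310

CL'/CL = 1 / 0.412 = 2.427
5.6·fm + (1 − fm) = 2.427
fm = (2.427 − 1) / (5.6 − 1) = 0.310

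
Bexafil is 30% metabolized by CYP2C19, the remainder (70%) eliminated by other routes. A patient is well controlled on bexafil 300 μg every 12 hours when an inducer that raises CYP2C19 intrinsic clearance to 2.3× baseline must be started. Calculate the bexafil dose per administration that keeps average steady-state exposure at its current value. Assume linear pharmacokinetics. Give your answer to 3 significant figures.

The CYP2C19 pathway (30% of clearance) increases to 2.3× activity: 0.3 × 2.3 = 0.69.
Non-CYP routes (70%) are unchanged.
Relative clearance = 0.69 + 0.7 = 1.39.
Exposure is unchanged when dose changes in proportion to clearance. New dose = 300 μg × 1.39 = 417 μg.

417 μg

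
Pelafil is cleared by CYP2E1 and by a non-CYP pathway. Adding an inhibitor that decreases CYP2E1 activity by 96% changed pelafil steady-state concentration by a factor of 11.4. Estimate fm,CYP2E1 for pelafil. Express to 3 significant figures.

CL'/CL = 1 / 11.4 = 0.08772
0.04·fm + (1 − fm) = 0.08772
fm = (0.08772 − 1) / (0.04 − 1) = 0.950

0.950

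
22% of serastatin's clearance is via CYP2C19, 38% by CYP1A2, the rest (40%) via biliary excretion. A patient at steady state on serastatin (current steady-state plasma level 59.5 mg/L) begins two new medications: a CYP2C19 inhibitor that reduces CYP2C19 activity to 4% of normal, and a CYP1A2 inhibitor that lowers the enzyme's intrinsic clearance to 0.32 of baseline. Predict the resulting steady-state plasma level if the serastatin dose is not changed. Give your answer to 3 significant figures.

CYP2C19: 0.22 × 0.04 = 0.0088
CYP1A2: 0.38 × 0.32 = 0.1216
Other: 0.4 (unchanged)
CL_new/CL_old = 0.0088 + 0.1216 + 0.4 = 0.5304.
Steady-state plasma level ∝ 1/CL: new value = 59.5 / 0.5304 = 112 mg/L.

112 mg/L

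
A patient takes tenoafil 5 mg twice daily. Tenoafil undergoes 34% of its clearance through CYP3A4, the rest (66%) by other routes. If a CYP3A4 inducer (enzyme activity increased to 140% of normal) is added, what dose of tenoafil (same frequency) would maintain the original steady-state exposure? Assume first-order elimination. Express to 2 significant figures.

CYP3A4: 0.34 × 1.4 = 0.476
Other: 0.66 (unchanged)
Relative clearance = 0.476 + 0.66 = 1.136.
Exposure is unchanged when dose changes in proportion to clearance. New dose = 5 mg × 1.136 = 5.7 mg.

5.7 mg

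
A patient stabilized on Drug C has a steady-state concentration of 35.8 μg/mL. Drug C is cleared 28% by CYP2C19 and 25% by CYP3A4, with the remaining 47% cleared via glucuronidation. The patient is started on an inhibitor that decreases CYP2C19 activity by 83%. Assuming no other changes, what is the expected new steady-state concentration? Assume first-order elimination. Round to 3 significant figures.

The CYP2C19 pathway (28% of clearance) is reduced to 0.17× activity: 0.28 × 0.17 = 0.0476.
CYP3A4 (25%) and the residual 47% are unaffected.
Relative clearance = 0.0476 + 0.25 + 0.47 = 0.7676.
Steady-state concentration ∝ 1/CL, so new value = 35.8 / 0.7676 = 46.6 μg/mL.

46.6 μg/mL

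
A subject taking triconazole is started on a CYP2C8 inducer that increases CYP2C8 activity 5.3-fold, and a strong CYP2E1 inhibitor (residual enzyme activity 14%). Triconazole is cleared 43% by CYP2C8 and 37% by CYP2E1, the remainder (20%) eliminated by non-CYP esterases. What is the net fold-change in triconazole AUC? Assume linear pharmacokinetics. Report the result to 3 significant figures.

CYP2C8: 0.43 × 5.3 = 2.279
CYP2E1: 0.37 × 0.14 = 0.0518
Other: 0.2 (unchanged)
Relative clearance = 2.279 + 0.0518 + 0.2 = 2.5308.
Because AUC varies inversely with clearance, the combined effect is 1 / 2.5308 = 0.395.

0.395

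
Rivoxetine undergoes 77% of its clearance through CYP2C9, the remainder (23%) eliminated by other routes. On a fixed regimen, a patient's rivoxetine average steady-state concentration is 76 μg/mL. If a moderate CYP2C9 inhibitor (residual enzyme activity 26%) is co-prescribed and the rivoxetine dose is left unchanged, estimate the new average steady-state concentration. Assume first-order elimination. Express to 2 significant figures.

The CYP2C9 pathway (77% of clearance) falls to 0.26× activity: 0.77 × 0.26 = 0.2002.
Non-CYP routes (23%) are unchanged.
New clearance relative to baseline: 0.2002 + 0.23 = 0.4302.
With dosing unchanged, average steady-state concentration scales as 1/CL: 76 / 0.4302 = 1.8 × 10² μg/mL.

1.8 × 10² μg/mL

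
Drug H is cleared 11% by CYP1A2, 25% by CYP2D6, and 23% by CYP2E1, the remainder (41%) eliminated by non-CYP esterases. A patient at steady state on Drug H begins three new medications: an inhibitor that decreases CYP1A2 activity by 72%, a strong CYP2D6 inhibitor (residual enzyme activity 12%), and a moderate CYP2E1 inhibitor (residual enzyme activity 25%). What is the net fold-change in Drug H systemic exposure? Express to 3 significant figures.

CYP1A2: 0.11 × 0.28 = 0.0308
CYP2D6: 0.25 × 0.12 = 0.03
CYP2E1: 0.23 × 0.25 = 0.0575
Other: 0.41 (unchanged)
New clearance relative to baseline: 0.0308 + 0.03 + 0.0575 + 0.41 = 0.5283.
Net systemic exposure ratio = 1 / 0.5283 = 1.89.

1.89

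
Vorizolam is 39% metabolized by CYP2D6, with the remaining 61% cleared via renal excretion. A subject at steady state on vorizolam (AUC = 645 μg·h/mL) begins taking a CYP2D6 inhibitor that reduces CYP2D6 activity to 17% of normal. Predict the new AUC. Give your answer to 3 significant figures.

954 μg·h/mL

The CYP2D6 pathway (39% of clearance) falls to 0.17× activity: 0.39 × 0.17 = 0.0663.
The remaining 61% of clearance is unaffected.
CL_new/CL_old = 0.0663 + 0.61 = 0.6763.
New AUC = baseline ÷ relative clearance = 645 / 0.6763 = 954 μg·h/mL.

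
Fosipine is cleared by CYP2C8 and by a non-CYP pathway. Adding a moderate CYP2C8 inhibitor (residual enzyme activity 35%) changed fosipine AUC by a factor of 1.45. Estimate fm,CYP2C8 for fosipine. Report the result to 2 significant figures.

CL'/CL = 1 / 1.45 = 0.6897
0.35·fm + (1 − fm) = 0.6897
fm = (0.6897 − 1) / (0.35 − 1) = 0.48

0.48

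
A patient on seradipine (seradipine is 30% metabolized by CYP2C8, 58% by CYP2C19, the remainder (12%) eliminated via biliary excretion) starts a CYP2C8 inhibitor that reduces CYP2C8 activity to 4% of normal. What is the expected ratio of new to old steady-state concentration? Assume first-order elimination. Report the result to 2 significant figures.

The CYP2C8 pathway (30% of clearance) falls to 0.04× activity: 0.3 × 0.04 = 0.012.
CYP2C19 (58%) and the residual 12% are unaffected.
CL_new/CL_old = 0.012 + 0.58 + 0.12 = 0.712.
Since steady-state concentration ∝ 1/CL, the ratio is 1 / 0.712 = 1.4.

1.4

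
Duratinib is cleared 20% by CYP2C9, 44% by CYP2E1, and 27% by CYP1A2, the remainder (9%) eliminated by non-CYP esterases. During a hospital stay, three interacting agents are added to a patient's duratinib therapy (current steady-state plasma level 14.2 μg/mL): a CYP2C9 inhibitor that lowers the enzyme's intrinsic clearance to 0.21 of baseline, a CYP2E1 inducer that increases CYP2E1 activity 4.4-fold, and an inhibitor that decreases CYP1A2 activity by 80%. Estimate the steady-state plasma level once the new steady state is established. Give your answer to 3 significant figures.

The CYP2C9 pathway (20% of clearance) falls to 0.21× activity: 0.2 × 0.21 = 0.042.
The CYP2E1 pathway (44% of clearance) rises to 4.4× activity: 0.44 × 4.4 = 1.936.
The CYP1A2 pathway (27% of clearance) falls to 0.2× activity: 0.27 × 0.2 = 0.054.
The remaining 9% of clearance is unaffected.
New clearance relative to baseline: 0.042 + 1.936 + 0.054 + 0.09 = 2.122.
Dividing the baseline by the relative clearance: 14.2 / 2.122 = 6.69 μg/mL.

6.69 μg/mL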